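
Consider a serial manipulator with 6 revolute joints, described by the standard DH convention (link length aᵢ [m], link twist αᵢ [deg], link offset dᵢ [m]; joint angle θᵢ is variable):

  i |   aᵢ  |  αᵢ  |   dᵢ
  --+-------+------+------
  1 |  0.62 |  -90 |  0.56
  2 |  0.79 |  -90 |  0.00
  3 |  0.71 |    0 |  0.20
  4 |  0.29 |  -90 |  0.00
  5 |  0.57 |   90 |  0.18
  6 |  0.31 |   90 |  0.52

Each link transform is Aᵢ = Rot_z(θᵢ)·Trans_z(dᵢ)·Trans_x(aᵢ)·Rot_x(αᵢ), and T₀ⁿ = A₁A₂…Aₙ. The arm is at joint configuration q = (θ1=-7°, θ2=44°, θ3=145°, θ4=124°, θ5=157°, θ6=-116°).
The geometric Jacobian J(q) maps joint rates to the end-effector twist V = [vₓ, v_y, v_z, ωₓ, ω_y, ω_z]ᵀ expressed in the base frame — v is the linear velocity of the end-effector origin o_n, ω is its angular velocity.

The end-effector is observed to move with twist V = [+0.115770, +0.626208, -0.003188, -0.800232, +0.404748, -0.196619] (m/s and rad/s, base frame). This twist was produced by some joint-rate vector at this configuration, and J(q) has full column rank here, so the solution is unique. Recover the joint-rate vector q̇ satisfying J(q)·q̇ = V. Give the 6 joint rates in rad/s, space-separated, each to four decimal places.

o_n = [0.9632, -0.4360, 0.8073]
J₁: ẑ×o_n = [0.4360, 0.9632, -0.0000], ω = ẑ
J2: z=[0.1219, 0.9925, 0.0000] o=[0.6154, -0.0756, 0.5600] → [0.2455, -0.0301, -0.3892, 0.1219, 0.9925, 0.0000]
J3: z=[-0.6895, 0.0847, -0.7193] o=[1.1794, -0.1448, 0.0112] → [-0.1421, 0.7044, 0.2191, -0.6895, 0.0847, -0.7193]
J4: z=[-0.6895, 0.0847, -0.7193] o=[0.5766, -0.4811, 0.2714] → [0.0778, 0.0914, -0.0638, -0.6895, 0.0847, -0.7193]
J5: z=[0.7160, -0.0703, -0.6946] o=[0.6084, -0.1929, 0.2749] → [-0.2063, -0.6277, -0.1491, 0.7160, -0.0703, -0.6946]
J6: z=[0.6774, 0.3104, 0.6669] o=[0.8334, -0.7459, 0.3037] → [-0.0503, -0.2546, 0.1696, 0.6774, 0.3104, 0.6669]
q̇ = J⁺·V = [-0.0740, 0.3860, 0.4690, 0.0340, -0.5230, -0.1860]

-0.0740 0.3860 0.4690 0.0340 -0.5230 -0.1860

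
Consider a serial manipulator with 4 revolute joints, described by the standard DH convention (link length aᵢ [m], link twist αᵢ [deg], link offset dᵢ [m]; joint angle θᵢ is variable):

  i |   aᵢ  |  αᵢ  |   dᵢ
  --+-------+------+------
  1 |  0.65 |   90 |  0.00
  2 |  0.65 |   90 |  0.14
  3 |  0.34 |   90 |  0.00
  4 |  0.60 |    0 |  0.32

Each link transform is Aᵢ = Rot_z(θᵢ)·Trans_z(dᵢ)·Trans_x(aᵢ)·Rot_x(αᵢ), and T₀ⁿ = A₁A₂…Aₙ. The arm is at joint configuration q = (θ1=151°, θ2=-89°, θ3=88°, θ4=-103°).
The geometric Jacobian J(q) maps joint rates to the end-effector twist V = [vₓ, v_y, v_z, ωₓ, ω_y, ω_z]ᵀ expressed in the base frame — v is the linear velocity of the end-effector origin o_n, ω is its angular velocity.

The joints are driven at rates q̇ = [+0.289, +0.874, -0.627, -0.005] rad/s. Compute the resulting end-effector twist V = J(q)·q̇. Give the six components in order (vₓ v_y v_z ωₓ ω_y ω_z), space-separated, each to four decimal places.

o_n = [-0.9329, 0.8987, -0.9666]
J₁: ẑ×o_n = [-0.8987, -0.9329, 0.0000], ω = ẑ
J2: z=[0.4848, 0.8746, 0.0000] o=[-0.5685, 0.3151, 0.0000] → [-0.8454, 0.4686, 0.6016, 0.4848, 0.8746, 0.0000]
J3: z=[0.8745, -0.4847, -0.0175] o=[-0.5106, 0.4431, -0.6499] → [0.1615, 0.2843, 0.1937, 0.8745, -0.4847, -0.0175]
J4: z=[-0.0322, -0.0221, -0.9992] o=[-0.3460, 0.7404, -0.6618] → [0.1649, 0.5766, -0.0180, -0.0322, -0.0221, -0.9992]
V = J·q̇ = [-1.1007, -0.0412, 0.4044, -0.1244, 1.0685, 0.3049]

-1.1007 -0.0412 0.4044 -0.1244 1.0685 0.3049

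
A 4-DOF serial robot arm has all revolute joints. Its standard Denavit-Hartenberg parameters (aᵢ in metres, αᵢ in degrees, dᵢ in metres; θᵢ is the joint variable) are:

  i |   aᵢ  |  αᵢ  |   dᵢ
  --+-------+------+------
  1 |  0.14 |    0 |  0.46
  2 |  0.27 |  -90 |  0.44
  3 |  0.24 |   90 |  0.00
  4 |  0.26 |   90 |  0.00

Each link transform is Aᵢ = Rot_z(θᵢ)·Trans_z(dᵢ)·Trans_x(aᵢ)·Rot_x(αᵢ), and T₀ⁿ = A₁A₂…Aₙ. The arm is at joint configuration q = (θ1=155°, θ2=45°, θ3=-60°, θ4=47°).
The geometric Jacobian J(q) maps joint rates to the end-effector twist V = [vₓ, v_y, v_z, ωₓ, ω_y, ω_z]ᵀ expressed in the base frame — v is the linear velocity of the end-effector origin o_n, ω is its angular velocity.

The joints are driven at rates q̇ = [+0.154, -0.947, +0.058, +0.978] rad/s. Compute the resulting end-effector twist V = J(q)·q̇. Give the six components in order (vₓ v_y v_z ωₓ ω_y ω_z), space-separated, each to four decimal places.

o_n = [-0.5116, -0.2832, 1.2614]
J₁: ẑ×o_n = [0.2832, -0.5116, 0.0000], ω = ẑ
J2: z=[0.0000, 0.0000, 1.0000] o=[-0.1269, 0.0592, 0.4600] → [0.3424, -0.3848, 0.0000, 0.0000, 0.0000, 1.0000]
J3: z=[0.3420, -0.9397, 0.0000] o=[-0.3806, -0.0332, 0.9000] → [-0.3396, -0.1236, -0.2087, 0.3420, -0.9397, 0.0000]
J4: z=[0.8138, 0.2962, 0.5000] o=[-0.4934, -0.0742, 1.1078] → [0.1500, -0.1341, -0.1647, 0.8138, 0.2962, 0.5000]
V = J·q̇ = [-0.1536, 0.1472, -0.1732, 0.8157, 0.2352, -0.3040]

-0.1536 0.1472 -0.1732 0.8157 0.2352 -0.3040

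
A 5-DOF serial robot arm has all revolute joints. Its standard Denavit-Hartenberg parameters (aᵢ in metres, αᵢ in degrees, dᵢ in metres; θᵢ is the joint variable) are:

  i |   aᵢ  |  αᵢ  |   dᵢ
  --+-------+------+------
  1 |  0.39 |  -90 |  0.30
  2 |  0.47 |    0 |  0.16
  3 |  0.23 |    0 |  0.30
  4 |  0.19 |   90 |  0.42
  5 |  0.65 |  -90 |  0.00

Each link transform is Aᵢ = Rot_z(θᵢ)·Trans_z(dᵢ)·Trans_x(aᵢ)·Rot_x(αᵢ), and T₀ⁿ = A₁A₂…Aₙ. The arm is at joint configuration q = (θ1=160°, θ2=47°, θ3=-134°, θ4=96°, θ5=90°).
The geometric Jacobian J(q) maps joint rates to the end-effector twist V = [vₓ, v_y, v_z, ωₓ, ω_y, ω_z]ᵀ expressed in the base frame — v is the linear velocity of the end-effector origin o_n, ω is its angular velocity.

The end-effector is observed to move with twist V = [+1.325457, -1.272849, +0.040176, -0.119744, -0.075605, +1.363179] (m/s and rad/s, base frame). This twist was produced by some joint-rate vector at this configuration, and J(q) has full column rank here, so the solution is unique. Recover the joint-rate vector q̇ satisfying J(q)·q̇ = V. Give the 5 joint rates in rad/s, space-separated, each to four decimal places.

o_n = [-1.3786, -1.1264, 0.1562]
J₁: ẑ×o_n = [1.1264, -1.3786, 0.0000], ω = ẑ
J2: z=[-0.3420, -0.9397, 0.0000] o=[-0.3665, 0.1334, 0.3000] → [0.1351, -0.0492, -0.5202, -0.3420, -0.9397, 0.0000]
J3: z=[-0.3420, -0.9397, 0.0000] o=[-0.7224, 0.0927, -0.0437] → [-0.1879, 0.0684, -0.1997, -0.3420, -0.9397, 0.0000]
J4: z=[-0.3420, -0.9397, 0.0000] o=[-0.8363, -0.1851, 0.1859] → [0.0279, -0.0102, -0.1877, -0.3420, -0.9397, 0.0000]
J5: z=[-0.1470, 0.0535, 0.9877] o=[-1.1563, -0.5156, 0.1562] → [0.6033, -0.2196, 0.1017, -0.1470, 0.0535, 0.9877]
q̇ = J⁺·V = [0.8160, -0.0030, -0.3210, 0.4360, 0.5540]

0.8160 -0.0030 -0.3210 0.4360 0.5540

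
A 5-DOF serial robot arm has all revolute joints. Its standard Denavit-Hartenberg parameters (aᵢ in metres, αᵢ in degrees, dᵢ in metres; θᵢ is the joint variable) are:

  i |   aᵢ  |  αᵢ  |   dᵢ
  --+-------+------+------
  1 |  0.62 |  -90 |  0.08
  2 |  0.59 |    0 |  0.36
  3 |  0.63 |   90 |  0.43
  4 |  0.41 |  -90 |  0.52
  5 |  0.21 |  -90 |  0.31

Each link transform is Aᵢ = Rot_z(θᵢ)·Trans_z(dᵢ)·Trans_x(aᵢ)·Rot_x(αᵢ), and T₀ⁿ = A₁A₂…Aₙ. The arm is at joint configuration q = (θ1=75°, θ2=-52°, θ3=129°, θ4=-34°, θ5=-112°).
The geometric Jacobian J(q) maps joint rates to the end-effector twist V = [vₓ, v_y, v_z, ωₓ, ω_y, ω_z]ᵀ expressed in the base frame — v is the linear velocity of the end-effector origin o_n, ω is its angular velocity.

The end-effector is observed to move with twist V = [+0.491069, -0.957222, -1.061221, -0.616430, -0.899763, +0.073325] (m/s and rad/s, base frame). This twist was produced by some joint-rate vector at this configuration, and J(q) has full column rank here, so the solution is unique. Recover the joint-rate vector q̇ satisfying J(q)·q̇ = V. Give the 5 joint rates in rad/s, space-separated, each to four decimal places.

-0.2080 0.2140 0.8980 -0.9390 -0.9040

o_n = [-0.3349, 2.0797, -0.3447]
J₁: ẑ×o_n = [-2.0797, -0.3349, 0.0000], ω = ẑ
J2: z=[-0.9659, 0.2588, 0.0000] o=[0.1605, 0.5989, 0.0800] → [-0.1099, -0.4102, -1.3021, -0.9659, 0.2588, 0.0000]
J3: z=[-0.9659, 0.2588, 0.0000] o=[-0.0933, 1.0429, 0.5449] → [-0.2303, -0.8593, -0.9389, -0.9659, 0.2588, 0.0000]
J4: z=[0.2522, 0.9412, 0.2250] o=[-0.4719, 1.2911, -0.0689] → [-0.4369, 0.1004, 0.0699, 0.2522, 0.9412, 0.2250]
J5: z=[-0.7682, 0.3361, -0.5449] o=[-0.0995, 1.7950, -0.2831] → [0.1344, 0.0809, -0.1396, -0.7682, 0.3361, -0.5449]
q̇ = J⁺·V = [-0.2080, 0.2140, 0.8980, -0.9390, -0.9040]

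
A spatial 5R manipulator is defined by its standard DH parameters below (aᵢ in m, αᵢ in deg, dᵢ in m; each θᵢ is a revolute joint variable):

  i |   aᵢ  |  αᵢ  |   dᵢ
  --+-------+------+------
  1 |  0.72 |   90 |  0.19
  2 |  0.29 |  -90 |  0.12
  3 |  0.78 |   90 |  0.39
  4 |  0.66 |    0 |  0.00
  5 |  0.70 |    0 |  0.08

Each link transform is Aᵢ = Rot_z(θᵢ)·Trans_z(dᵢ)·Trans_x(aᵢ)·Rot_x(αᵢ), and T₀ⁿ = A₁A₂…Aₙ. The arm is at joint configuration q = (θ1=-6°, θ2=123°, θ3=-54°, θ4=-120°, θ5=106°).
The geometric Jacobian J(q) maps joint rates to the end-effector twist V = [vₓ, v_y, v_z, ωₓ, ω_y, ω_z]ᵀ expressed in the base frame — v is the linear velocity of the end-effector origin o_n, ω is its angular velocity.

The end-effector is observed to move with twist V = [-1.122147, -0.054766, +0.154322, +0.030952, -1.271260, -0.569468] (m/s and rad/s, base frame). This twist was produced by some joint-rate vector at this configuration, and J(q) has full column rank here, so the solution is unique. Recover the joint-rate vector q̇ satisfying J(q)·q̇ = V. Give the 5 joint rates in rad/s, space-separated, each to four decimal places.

o_n = [0.4143, -1.1301, 1.1267]
J₁: ẑ×o_n = [1.1301, 0.4143, -0.0000], ω = ẑ
J2: z=[-0.1045, -0.9945, 0.0000] o=[0.7161, -0.0753, 0.1900] → [-0.9316, 0.0979, -0.1899, -0.1045, -0.9945, 0.0000]
J3: z=[-0.8341, 0.0877, -0.5446] o=[0.5464, -0.1781, 0.4332] → [-0.4577, 0.6504, 0.8056, -0.8341, 0.0877, -0.5446]
J4: z=[0.3768, -0.6306, -0.6785] o=[-0.0932, -0.7454, 0.6053] → [-0.5898, -0.5407, 0.1751, 0.3768, -0.6306, -0.6785]
J5: z=[0.3768, -0.6306, -0.6785] o=[0.5166, -0.5410, 0.7539] → [-0.6347, -0.0710, -0.2864, 0.3768, -0.6306, -0.6785]
q̇ = J⁺·V = [0.2040, 0.7250, 0.2840, 0.7030, 0.2090]

0.2040 0.7250 0.2840 0.7030 0.2090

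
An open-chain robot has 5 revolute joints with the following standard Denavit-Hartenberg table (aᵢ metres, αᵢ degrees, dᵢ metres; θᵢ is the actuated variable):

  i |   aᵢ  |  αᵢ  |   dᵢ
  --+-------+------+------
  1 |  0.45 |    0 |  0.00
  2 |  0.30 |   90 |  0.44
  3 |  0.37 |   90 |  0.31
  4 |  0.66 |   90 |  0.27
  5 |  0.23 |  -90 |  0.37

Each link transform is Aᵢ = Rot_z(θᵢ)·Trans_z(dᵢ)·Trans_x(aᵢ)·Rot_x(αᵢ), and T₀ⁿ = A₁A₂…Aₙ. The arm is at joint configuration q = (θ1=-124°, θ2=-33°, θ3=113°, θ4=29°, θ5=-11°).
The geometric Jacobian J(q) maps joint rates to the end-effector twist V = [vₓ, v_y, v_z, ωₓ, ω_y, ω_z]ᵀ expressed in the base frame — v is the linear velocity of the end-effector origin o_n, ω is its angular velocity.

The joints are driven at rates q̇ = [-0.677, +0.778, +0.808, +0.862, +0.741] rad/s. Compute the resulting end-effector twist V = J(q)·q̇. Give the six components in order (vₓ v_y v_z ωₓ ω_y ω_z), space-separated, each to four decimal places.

0.1888 1.2693 -0.2423 -0.6637 -0.1080 0.7685

o_n = [-0.4056, 0.0133, 1.7472]
J₁: ẑ×o_n = [-0.0133, -0.4056, 0.0000], ω = ẑ
J2: z=[0.0000, 0.0000, 1.0000] o=[-0.2516, -0.3731, 0.0000] → [-0.3864, -0.1540, 0.0000, 0.0000, 0.0000, 1.0000]
J3: z=[-0.3907, 0.9205, 0.0000] o=[-0.5278, -0.4903, 0.4400] → [1.2033, 0.5108, -0.3092, -0.3907, 0.9205, 0.0000]
J4: z=[-0.8473, -0.3597, 0.3907] o=[-0.5158, -0.1484, 0.7806] → [-0.4109, 0.8621, -0.0974, -0.8473, -0.3597, 0.3907]
J5: z=[0.5161, -0.7311, 0.4463] o=[-0.6620, 0.1371, 1.4174] → [-0.1858, -0.0558, 0.1235, 0.5161, -0.7311, 0.4463]
V = J·q̇ = [0.1888, 1.2693, -0.2423, -0.6637, -0.1080, 0.7685]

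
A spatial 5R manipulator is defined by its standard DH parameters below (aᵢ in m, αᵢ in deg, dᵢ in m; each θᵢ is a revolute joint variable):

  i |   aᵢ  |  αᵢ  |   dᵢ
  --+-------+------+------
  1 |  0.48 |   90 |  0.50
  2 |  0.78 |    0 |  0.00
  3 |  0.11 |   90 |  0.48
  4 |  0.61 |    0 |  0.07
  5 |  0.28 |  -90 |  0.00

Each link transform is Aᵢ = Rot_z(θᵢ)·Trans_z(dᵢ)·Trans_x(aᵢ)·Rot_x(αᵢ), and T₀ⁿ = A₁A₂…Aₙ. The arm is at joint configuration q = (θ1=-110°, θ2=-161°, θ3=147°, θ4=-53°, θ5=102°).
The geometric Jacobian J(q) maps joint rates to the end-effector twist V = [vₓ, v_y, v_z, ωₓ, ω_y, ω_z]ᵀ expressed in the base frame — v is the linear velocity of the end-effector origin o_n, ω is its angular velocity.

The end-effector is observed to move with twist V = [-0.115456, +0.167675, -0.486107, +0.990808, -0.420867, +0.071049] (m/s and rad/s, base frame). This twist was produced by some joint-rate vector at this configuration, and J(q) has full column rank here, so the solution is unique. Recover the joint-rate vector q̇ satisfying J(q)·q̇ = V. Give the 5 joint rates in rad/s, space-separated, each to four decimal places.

-0.1560 -0.3330 -0.7420 0.4130 -0.6470

o_n = [-0.3173, -0.2748, 0.0183]
J₁: ẑ×o_n = [0.2748, -0.3173, 0.0000], ω = ẑ
J2: z=[-0.9397, 0.3420, 0.0000] o=[-0.1642, -0.4511, 0.5000] → [-0.1648, -0.4527, -0.1133, -0.9397, 0.3420, 0.0000]
J3: z=[-0.9397, 0.3420, 0.0000] o=[0.0881, 0.2420, 0.2461] → [-0.0779, -0.2140, 0.6242, -0.9397, 0.3420, 0.0000]
J4: z=[0.0827, 0.2273, -0.9703] o=[-0.3995, 0.3058, 0.2194] → [-0.6091, -0.0631, -0.0667, 0.0827, 0.2273, -0.9703]
J5: z=[0.0827, 0.2273, -0.9703] o=[-0.0577, -0.1796, 0.0627] → [-0.1025, 0.2555, 0.0511, 0.0827, 0.2273, -0.9703]
q̇ = J⁺·V = [-0.1560, -0.3330, -0.7420, 0.4130, -0.6470]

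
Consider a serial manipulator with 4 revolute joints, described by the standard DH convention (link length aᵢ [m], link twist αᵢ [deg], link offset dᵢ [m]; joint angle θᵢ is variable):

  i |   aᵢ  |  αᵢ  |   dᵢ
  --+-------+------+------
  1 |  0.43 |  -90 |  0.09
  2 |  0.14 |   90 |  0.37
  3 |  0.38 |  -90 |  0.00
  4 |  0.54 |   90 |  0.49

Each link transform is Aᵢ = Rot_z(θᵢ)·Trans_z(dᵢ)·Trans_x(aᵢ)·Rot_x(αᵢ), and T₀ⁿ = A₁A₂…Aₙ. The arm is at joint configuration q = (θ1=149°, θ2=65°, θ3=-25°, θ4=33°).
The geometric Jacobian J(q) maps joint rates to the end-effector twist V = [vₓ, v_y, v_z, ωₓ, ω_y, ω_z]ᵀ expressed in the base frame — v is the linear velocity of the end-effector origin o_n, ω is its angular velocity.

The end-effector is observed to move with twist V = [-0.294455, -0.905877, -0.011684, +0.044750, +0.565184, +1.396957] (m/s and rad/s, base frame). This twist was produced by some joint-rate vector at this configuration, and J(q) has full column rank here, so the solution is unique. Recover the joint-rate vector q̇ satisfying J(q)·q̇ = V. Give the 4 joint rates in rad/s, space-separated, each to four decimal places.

o_n = [-0.7773, -0.0721, -1.0330]
J₁: ẑ×o_n = [0.0721, -0.7773, 0.0000], ω = ẑ
J2: z=[-0.5150, -0.8572, 0.0000] o=[-0.3686, 0.2215, 0.0900] → [0.9626, -0.5784, -0.1991, -0.5150, -0.8572, 0.0000]
J3: z=[-0.7769, 0.4668, 0.4226] o=[-0.6099, -0.0652, -0.0369] → [-0.4621, -0.8446, 0.0835, -0.7769, 0.4668, 0.4226]
J4: z=[-0.6199, -0.6849, -0.3830] o=[-0.6519, 0.1474, -0.3490] → [0.3844, -0.3760, 0.0502, -0.6199, -0.6849, -0.3830]
q̇ = J⁺·V = [0.9830, 0.0680, 0.4040, -0.6350]

0.9830 0.0680 0.4040 -0.6350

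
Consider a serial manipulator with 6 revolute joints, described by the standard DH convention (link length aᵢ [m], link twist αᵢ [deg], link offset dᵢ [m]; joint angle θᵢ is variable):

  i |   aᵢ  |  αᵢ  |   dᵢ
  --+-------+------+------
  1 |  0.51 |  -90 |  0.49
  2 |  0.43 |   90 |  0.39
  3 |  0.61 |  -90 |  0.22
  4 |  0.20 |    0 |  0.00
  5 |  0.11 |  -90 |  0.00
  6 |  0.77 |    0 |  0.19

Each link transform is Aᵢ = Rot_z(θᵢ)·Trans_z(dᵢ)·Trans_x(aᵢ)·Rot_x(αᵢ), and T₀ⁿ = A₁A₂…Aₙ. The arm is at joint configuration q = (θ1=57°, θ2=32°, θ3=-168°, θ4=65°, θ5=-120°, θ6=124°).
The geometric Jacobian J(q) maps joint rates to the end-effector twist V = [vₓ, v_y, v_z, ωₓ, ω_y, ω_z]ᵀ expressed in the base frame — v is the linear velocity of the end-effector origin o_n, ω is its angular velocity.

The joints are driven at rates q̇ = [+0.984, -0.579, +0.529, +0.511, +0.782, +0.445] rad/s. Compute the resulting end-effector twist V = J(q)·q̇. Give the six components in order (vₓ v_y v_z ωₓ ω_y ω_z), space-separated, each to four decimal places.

o_n = [-0.7166, 0.5047, 0.3956]
J₁: ẑ×o_n = [-0.5047, -0.7166, 0.0000], ω = ẑ
J2: z=[-0.8387, 0.5446, 0.0000] o=[0.2778, 0.4277, 0.4900] → [-0.0514, -0.0792, 0.4770, -0.8387, 0.5446, 0.0000]
J3: z=[0.2886, 0.4444, 0.8480] o=[0.1493, 0.9460, 0.2621] → [0.4335, -0.7728, 0.2575, 0.2886, 0.4444, 0.8480]
J4: z=[0.9164, -0.3849, -0.1102] o=[0.0436, 0.5503, 0.7649] → [0.1371, 0.4222, -0.3343, 0.9164, -0.3849, -0.1102]
J5: z=[0.9164, -0.3849, -0.1102] o=[-0.0322, 0.4014, 0.6550] → [0.1112, 0.3131, -0.1687, 0.9164, -0.3849, -0.1102]
J6: z=[-0.3928, -0.9175, -0.0618] o=[-0.0237, 0.3904, 0.7641] → [0.3452, -0.1019, -0.6807, -0.3928, -0.9175, -0.0618]
V = J·q̇ = [0.0731, -0.6528, -0.7456, 1.6483, -0.9862, 1.2626]

0.0731 -0.6528 -0.7456 1.6483 -0.9862 1.2626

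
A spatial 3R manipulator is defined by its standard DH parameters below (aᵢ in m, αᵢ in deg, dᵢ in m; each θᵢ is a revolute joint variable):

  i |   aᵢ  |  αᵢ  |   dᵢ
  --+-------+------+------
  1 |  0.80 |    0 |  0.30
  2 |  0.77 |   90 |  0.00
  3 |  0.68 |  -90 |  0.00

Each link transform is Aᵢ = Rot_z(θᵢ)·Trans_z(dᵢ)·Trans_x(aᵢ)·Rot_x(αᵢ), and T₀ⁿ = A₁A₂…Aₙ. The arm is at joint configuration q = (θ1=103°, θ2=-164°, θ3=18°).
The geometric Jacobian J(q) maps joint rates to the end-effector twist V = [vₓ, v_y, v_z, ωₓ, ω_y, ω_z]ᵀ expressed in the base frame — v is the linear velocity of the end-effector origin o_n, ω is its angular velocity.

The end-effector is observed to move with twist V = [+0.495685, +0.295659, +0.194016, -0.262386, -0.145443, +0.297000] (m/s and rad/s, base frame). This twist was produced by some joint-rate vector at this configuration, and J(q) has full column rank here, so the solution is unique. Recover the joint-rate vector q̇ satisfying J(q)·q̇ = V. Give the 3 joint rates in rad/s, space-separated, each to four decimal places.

o_n = [0.5069, -0.4596, 0.5101]
J₁: ẑ×o_n = [0.4596, 0.5069, -0.0000], ω = ẑ
J2: z=[0.0000, 0.0000, 1.0000] o=[-0.1800, 0.7795, 0.3000] → [1.2391, 0.6868, -0.0000, 0.0000, 0.0000, 1.0000]
J3: z=[-0.8746, -0.4848, 0.0000] o=[0.1933, 0.1060, 0.3000] → [-0.1019, 0.1838, 0.6467, -0.8746, -0.4848, 0.0000]
q̇ = J⁺·V = [-0.2030, 0.5000, 0.3000]

-0.2030 0.5000 0.3000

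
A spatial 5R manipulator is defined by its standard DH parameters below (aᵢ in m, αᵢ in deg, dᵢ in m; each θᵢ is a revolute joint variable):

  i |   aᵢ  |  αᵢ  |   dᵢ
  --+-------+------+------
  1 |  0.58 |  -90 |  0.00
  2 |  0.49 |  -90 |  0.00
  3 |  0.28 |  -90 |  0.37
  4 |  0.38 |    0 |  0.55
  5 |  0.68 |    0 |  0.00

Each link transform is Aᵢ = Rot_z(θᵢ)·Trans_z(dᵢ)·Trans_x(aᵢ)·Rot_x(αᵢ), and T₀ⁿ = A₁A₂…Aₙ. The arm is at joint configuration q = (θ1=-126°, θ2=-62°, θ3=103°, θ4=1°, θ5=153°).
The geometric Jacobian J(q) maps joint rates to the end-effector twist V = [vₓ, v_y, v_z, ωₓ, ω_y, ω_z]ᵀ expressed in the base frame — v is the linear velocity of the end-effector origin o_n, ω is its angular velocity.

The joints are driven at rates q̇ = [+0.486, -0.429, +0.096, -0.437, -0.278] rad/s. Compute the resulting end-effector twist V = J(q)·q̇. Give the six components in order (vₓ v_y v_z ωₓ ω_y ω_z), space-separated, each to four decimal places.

o_n = [-0.2974, -0.5391, -0.0809]
J₁: ẑ×o_n = [0.5391, -0.2974, 0.0000], ω = ẑ
J2: z=[0.8090, -0.5878, 0.0000] o=[-0.3409, -0.4692, 0.0000] → [0.0475, 0.0654, -0.0309, 0.8090, -0.5878, 0.0000]
J3: z=[-0.5190, -0.7143, -0.4695] o=[-0.4761, -0.6553, 0.4326] → [0.4214, -0.3504, 0.0673, -0.5190, -0.7143, -0.4695]
J4: z=[0.4509, 0.2379, -0.8603] o=[-0.8715, -0.7354, 0.2033] → [0.1013, -0.3657, -0.0480, 0.4509, 0.2379, -0.8603]
J5: z=[0.4509, 0.2379, -0.8603] o=[-0.8960, -0.3497, -0.3422] → [-0.1007, -0.6328, -0.2277, 0.4509, 0.2379, -0.8603]
V = J·q̇ = [0.2658, 0.1295, 0.1040, -0.7193, 0.0135, 1.0561]

0.2658 0.1295 0.1040 -0.7193 0.0135 1.0561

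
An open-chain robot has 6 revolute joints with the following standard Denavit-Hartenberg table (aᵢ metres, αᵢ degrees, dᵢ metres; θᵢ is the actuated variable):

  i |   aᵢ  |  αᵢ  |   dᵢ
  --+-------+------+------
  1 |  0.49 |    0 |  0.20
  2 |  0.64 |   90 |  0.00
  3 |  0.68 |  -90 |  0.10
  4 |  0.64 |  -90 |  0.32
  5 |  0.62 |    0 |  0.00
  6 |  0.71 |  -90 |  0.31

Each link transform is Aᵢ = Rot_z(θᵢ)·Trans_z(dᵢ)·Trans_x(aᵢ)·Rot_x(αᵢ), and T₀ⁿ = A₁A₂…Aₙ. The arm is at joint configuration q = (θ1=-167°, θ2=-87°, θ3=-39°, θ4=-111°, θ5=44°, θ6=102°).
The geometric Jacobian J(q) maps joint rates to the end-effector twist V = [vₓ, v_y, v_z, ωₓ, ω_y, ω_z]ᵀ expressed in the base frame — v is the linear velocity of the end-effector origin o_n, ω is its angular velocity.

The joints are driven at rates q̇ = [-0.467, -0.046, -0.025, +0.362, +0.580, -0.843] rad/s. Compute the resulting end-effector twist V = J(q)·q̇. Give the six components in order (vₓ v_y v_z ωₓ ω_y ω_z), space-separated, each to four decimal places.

0.3582 -0.1034 -0.4926 -0.1248 0.0027 -0.0772

o_n = [-0.0860, 0.9751, -0.6925]
J₁: ẑ×o_n = [-0.9751, -0.0860, 0.0000], ω = ẑ
J2: z=[0.0000, 0.0000, 1.0000] o=[-0.4774, -0.1102, 0.2000] → [-1.0853, 0.3915, 0.0000, 0.0000, 0.0000, 1.0000]
J3: z=[0.9613, 0.2756, 0.0000] o=[-0.6538, 0.5050, 0.2000] → [-0.2460, 0.8579, 0.2953, 0.9613, 0.2756, 0.0000]
J4: z=[-0.1735, 0.6049, 0.7771] o=[-0.7034, 1.0405, -0.2279] → [-0.2301, 0.3992, -0.3621, -0.1735, 0.6049, 0.7771]
J5: z=[0.1445, 0.7962, -0.5875] o=[-0.1354, 1.2275, 0.1651] → [-0.8311, 0.0949, -0.0758, 0.1445, 0.7962, -0.5875]
J6: z=[0.1445, 0.7962, -0.5875] o=[0.3738, 0.9623, -0.0690] → [-0.4889, 0.3602, 0.3679, 0.1445, 0.7962, -0.5875]
V = J·q̇ = [0.3582, -0.1034, -0.4926, -0.1248, 0.0027, -0.0772]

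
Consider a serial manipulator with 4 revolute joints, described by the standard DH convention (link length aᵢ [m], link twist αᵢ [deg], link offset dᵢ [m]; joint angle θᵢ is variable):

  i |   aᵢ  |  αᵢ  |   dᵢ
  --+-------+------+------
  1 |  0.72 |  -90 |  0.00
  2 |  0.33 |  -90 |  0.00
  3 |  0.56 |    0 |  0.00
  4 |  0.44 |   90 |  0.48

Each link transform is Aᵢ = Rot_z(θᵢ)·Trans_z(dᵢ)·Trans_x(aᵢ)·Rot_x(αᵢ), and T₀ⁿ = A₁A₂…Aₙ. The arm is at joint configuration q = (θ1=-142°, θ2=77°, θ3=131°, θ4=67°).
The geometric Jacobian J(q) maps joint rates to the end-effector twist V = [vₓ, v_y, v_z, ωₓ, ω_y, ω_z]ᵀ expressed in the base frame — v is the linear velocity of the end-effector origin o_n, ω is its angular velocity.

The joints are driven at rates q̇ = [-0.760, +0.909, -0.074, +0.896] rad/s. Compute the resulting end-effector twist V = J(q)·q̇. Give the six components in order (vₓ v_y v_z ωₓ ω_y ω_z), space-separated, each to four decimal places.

0.0305 -0.2338 0.3790 1.1908 -0.2232 -0.9449

o_n = [-0.2945, 0.1337, 0.3362]
J₁: ẑ×o_n = [-0.1337, -0.2945, 0.0000], ω = ẑ
J2: z=[0.6157, -0.7880, 0.0000] o=[-0.5674, -0.4433, 0.0000] → [-0.2649, -0.2070, 0.5702, 0.6157, -0.7880, 0.0000]
J3: z=[0.7678, 0.5999, -0.2250] o=[-0.6259, -0.4890, -0.3215] → [0.5346, -0.5796, 0.2793, 0.7678, 0.5999, -0.2250]
J4: z=[0.7678, 0.5999, -0.2250] o=[-0.8209, -0.1051, 0.0364] → [0.2335, -0.3486, -0.1325, 0.7678, 0.5999, -0.2250]
V = J·q̇ = [0.0305, -0.2338, 0.3790, 1.1908, -0.2232, -0.9449]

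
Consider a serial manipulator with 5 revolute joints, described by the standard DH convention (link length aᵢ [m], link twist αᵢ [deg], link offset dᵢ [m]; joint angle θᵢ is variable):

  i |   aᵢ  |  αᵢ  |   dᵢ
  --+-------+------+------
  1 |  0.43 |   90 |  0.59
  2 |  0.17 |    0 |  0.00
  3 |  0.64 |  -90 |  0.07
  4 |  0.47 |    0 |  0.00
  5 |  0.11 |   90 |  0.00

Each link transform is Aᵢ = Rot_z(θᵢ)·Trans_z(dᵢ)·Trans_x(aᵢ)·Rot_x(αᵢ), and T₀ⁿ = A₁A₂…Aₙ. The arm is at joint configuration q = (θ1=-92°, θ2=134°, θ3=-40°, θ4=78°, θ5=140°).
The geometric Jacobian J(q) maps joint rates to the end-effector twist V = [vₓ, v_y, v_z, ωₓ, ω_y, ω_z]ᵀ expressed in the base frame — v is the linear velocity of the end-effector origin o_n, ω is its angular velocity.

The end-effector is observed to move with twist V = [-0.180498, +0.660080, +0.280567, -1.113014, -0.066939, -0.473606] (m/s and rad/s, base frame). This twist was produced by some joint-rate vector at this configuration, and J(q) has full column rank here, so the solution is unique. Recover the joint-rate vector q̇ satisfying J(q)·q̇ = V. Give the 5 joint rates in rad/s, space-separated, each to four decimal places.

-0.4810 0.4920 0.6180 -0.8640 0.7580

o_n = [0.3125, -0.2776, 1.3617]
J₁: ẑ×o_n = [0.2776, 0.3125, -0.0000], ω = ẑ
J2: z=[-0.9994, 0.0349, 0.0000] o=[-0.0150, -0.4297, 0.5900] → [0.0269, 0.7713, -0.1635, -0.9994, 0.0349, 0.0000]
J3: z=[-0.9994, 0.0349, 0.0000] o=[-0.0109, -0.3117, 0.7123] → [0.0227, 0.6491, -0.0454, -0.9994, 0.0349, 0.0000]
J4: z=[0.0348, 0.9970, -0.0698] o=[-0.0793, -0.2647, 1.3507] → [0.0101, -0.0277, -0.3911, 0.0348, 0.9970, -0.0698]
J5: z=[0.0348, 0.9970, -0.0698] o=[0.3804, -0.2739, 1.4482] → [-0.0865, 0.0077, 0.0676, 0.0348, 0.9970, -0.0698]
q̇ = J⁺·V = [-0.4810, 0.4920, 0.6180, -0.8640, 0.7580]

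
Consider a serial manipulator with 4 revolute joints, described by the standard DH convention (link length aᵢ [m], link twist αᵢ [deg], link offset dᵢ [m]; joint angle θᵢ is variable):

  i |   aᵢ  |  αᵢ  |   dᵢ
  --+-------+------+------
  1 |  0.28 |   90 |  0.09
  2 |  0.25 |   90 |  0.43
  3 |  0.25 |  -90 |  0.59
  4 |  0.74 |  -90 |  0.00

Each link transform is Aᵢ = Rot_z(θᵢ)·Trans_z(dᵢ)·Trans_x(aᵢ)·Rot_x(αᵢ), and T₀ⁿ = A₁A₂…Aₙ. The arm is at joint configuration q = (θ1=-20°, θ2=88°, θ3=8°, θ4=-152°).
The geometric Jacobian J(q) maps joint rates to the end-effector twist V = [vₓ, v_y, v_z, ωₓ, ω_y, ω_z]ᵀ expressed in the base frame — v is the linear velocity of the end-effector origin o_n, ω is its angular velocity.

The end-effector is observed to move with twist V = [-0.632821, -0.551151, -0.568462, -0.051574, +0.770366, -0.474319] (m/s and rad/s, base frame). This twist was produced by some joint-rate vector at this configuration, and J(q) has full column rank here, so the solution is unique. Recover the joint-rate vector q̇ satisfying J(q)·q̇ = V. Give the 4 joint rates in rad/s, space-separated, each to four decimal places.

o_n = [1.0107, -0.7657, -0.0921]
J₁: ẑ×o_n = [0.7657, 1.0107, -0.0000], ω = ẑ
J2: z=[-0.3420, -0.9397, 0.0000] o=[0.2631, -0.0958, 0.0900] → [0.1711, -0.0623, 0.9316, -0.3420, -0.9397, 0.0000]
J3: z=[0.9391, -0.3418, -0.0349] o=[0.1242, -0.5028, 0.3398] → [0.1385, 0.3747, 0.0561, 0.9391, -0.3418, -0.0349]
J4: z=[-0.3433, -0.9289, -0.1391] o=[0.6745, -0.7401, 0.5667] → [0.6083, -0.2729, 0.3210, -0.3433, -0.9289, -0.1391]
q̇ = J⁺·V = [-0.5100, -0.5300, -0.3130, -0.1780]

-0.5100 -0.5300 -0.3130 -0.1780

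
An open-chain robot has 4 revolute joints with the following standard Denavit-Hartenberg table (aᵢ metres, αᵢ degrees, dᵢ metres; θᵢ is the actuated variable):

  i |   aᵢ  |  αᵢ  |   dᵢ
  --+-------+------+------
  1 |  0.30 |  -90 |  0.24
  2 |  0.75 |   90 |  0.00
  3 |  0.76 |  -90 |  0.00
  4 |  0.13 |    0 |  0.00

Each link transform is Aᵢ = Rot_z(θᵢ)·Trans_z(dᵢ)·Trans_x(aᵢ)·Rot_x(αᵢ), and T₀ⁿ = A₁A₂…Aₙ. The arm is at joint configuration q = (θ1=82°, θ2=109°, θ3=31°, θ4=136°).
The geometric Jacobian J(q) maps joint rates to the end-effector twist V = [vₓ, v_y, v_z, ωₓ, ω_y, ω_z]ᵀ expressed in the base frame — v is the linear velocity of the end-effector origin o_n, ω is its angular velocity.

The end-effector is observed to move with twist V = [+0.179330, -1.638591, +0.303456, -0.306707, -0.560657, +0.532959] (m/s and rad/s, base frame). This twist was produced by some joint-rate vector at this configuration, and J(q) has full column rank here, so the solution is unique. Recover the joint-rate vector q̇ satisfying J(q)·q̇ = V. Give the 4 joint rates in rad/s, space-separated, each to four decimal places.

o_n = [-0.3699, -0.1657, -0.9799]
J₁: ẑ×o_n = [0.1657, -0.3699, 0.0000], ω = ẑ
J2: z=[-0.9903, 0.1392, 0.0000] o=[0.0418, 0.2971, 0.2400] → [-0.1698, -1.2080, 0.5156, -0.9903, 0.1392, 0.0000]
J3: z=[0.1316, 0.9363, -0.3256] o=[0.0078, 0.0553, -0.4691] → [-0.5502, 0.1902, 0.3246, 0.1316, 0.9363, -0.3256]
J4: z=[-0.8255, 0.2853, 0.4870] o=[-0.4094, -0.1003, -1.0851] → [0.0619, 0.1060, 0.0427, -0.8255, 0.2853, 0.4870]
q̇ = J⁺·V = [0.7950, 0.9620, -0.4800, -0.8590]

0.7950 0.9620 -0.4800 -0.8590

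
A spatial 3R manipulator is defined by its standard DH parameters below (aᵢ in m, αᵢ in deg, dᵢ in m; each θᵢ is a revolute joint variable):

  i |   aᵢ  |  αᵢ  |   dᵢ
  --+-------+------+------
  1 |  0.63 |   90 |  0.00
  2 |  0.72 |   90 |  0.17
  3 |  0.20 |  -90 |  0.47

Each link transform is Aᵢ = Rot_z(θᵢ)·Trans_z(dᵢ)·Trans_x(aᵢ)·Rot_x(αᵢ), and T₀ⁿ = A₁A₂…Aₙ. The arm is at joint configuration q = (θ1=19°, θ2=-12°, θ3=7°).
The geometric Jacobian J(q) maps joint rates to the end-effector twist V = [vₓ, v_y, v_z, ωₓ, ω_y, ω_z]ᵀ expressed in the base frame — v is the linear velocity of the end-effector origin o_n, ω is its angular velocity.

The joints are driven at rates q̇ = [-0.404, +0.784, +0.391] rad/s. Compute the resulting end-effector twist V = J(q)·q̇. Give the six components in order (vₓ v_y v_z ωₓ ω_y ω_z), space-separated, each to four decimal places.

o_n = [1.4161, 0.2820, -0.6507]
J₁: ẑ×o_n = [-0.2820, 1.4161, 0.0000], ω = ẑ
J2: z=[0.3256, -0.9455, 0.0000] o=[0.5957, 0.2051, 0.0000] → [0.6152, 0.2118, 0.8007, 0.3256, -0.9455, 0.0000]
J3: z=[-0.1966, -0.0677, -0.9781] o=[1.3169, 0.2737, -0.1497] → [0.0421, -0.1955, 0.0051, -0.1966, -0.0677, -0.9781]
V = J·q̇ = [0.6127, -0.4824, 0.6297, 0.1784, -0.7678, -0.7865]

0.6127 -0.4824 0.6297 0.1784 -0.7678 -0.7865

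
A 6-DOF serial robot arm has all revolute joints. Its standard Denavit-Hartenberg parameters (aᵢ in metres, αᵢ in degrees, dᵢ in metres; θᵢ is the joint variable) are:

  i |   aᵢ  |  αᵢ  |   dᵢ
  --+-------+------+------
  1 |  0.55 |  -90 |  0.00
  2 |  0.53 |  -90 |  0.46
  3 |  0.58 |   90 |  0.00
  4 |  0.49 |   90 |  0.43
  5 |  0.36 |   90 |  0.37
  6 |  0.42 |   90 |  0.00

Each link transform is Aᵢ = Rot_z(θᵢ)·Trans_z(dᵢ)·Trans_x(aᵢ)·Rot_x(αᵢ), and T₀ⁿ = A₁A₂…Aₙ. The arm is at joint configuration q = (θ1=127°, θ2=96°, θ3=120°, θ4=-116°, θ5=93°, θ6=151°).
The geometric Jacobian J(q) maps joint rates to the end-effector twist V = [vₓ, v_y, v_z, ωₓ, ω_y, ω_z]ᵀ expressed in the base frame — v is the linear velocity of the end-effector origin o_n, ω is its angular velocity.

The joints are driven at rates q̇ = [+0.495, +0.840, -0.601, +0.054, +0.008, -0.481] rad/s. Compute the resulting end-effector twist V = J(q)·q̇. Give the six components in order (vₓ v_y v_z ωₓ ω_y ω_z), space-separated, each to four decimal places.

0.1240 -1.2584 -0.2738 -0.6227 -0.2528 0.5540

o_n = [-0.6859, 0.2804, -0.9858]
J₁: ẑ×o_n = [-0.2804, -0.6859, 0.0000], ω = ẑ
J2: z=[-0.7986, -0.6018, 0.0000] o=[-0.3310, 0.4392, 0.0000] → [0.5933, -0.7873, -0.0867, -0.7986, -0.6018, 0.0000]
J3: z=[0.5985, -0.7943, 0.1045] o=[-0.6650, 0.1182, -0.5271] → [0.3474, 0.2723, 0.0805, 0.5985, -0.7943, 0.1045]
J4: z=[0.4538, 0.2286, -0.8613] o=[-0.2821, 0.4447, -0.2387] → [-0.3123, 0.6868, 0.0178, 0.4538, 0.2286, -0.8613]
J5: z=[-0.3310, -0.8541, -0.4011] o=[-0.4924, 0.7719, -0.7619] → [-0.0059, 0.0035, -0.0026, -0.3310, -0.8541, -0.4011]
J6: z=[-0.8025, 0.4784, -0.3566] o=[-0.4361, 0.5292, -1.2141] → [0.0205, 0.2723, 0.3192, -0.8025, 0.4784, -0.3566]
V = J·q̇ = [0.1240, -1.2584, -0.2738, -0.6227, -0.2528, 0.5540]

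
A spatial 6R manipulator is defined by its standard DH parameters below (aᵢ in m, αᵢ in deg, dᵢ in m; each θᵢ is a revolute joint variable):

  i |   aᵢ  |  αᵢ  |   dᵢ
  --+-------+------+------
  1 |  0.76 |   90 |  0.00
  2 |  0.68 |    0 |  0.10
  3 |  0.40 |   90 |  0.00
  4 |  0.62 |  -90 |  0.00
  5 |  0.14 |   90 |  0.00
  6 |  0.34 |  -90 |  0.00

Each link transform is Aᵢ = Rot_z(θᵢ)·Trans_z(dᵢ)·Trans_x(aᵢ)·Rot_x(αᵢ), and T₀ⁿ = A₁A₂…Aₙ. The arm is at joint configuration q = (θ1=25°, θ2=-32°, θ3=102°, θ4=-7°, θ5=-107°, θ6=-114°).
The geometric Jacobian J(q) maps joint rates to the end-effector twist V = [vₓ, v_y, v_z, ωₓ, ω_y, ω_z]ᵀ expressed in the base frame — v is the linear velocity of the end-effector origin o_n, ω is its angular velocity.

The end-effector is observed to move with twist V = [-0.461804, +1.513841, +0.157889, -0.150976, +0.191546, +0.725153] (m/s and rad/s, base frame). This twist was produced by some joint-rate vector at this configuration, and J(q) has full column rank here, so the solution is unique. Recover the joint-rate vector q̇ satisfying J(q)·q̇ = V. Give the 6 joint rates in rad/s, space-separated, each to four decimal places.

0.9520 0.4600 -0.7360 0.0970 0.0100 0.2460

o_n = [1.3958, 0.9640, 0.5572]
J₁: ẑ×o_n = [-0.9640, 1.3958, 0.0000], ω = ẑ
J2: z=[0.4226, -0.9063, 0.0000] o=[0.6888, 0.3212, 0.0000] → [-0.5050, -0.2355, 0.9124, 0.4226, -0.9063, 0.0000]
J3: z=[0.4226, -0.9063, 0.0000] o=[1.2537, 0.4743, -0.3603] → [-0.8316, -0.3878, 0.3357, 0.4226, -0.9063, 0.0000]
J4: z=[0.8517, 0.3971, -0.3420] o=[1.3777, 0.5321, 0.0155] → [0.3628, -0.4675, 0.3606, 0.8517, 0.3971, -0.3420]
J5: z=[0.4572, -0.8819, 0.1145] o=[1.5365, 0.6895, 0.5938] → [0.0008, 0.0006, 0.0014, 0.4572, -0.8819, 0.1145]
J6: z=[-0.4940, -0.3589, -0.7919] o=[1.6400, 0.7323, 0.5098] → [0.1665, 0.2169, -0.2021, -0.4940, -0.3589, -0.7919]
q̇ = J⁺·V = [0.9520, 0.4600, -0.7360, 0.0970, 0.0100, 0.2460]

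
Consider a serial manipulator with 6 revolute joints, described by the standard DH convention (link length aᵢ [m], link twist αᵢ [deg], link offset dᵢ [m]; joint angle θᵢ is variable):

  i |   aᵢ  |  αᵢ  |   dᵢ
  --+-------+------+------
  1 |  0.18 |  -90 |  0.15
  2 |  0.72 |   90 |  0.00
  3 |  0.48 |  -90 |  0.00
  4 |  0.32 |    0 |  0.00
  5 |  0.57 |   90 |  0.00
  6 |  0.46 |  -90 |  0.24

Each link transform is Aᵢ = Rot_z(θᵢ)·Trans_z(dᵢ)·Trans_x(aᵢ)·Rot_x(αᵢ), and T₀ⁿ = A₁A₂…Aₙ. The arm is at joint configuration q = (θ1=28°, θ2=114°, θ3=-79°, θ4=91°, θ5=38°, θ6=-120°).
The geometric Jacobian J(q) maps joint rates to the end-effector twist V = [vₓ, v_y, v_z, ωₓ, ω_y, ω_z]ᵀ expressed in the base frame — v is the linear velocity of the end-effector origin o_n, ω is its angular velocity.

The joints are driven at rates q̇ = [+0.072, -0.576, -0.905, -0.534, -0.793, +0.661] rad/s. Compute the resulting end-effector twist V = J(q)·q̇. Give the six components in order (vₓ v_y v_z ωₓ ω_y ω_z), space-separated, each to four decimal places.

o_n = [-0.3412, -0.7644, 0.0706]
J₁: ẑ×o_n = [0.7644, -0.3412, 0.0000], ω = ẑ
J2: z=[-0.4695, 0.8829, 0.0000] o=[0.1589, 0.0845, 0.1500] → [-0.0701, -0.0373, 0.8401, -0.4695, 0.8829, 0.0000]
J3: z=[0.8066, 0.4289, -0.4067] o=[-0.0996, -0.0530, -0.5078] → [-0.0413, -0.3683, -0.4703, 0.8066, 0.4289, -0.4067]
J4: z=[-0.4421, -0.0190, -0.8968] o=[0.0887, -0.4865, -0.5914] → [-0.2618, 0.6782, 0.1147, -0.4421, -0.0190, -0.8968]
J5: z=[-0.4421, -0.0190, -0.8968] o=[-0.1716, -0.6187, -0.4603] → [-0.1408, 0.3868, 0.0612, -0.4421, -0.0190, -0.8968]
J6: z=[-0.2027, -0.9718, 0.1205] o=[-0.6696, -0.4847, -0.2176] → [-0.2464, 0.0980, 0.3759, -0.2027, -0.9718, 0.1205]
V = J·q̇ = [0.2214, -0.2739, 0.0803, -0.0069, -1.5139, 1.7097]

0.2214 -0.2739 0.0803 -0.0069 -1.5139 1.7097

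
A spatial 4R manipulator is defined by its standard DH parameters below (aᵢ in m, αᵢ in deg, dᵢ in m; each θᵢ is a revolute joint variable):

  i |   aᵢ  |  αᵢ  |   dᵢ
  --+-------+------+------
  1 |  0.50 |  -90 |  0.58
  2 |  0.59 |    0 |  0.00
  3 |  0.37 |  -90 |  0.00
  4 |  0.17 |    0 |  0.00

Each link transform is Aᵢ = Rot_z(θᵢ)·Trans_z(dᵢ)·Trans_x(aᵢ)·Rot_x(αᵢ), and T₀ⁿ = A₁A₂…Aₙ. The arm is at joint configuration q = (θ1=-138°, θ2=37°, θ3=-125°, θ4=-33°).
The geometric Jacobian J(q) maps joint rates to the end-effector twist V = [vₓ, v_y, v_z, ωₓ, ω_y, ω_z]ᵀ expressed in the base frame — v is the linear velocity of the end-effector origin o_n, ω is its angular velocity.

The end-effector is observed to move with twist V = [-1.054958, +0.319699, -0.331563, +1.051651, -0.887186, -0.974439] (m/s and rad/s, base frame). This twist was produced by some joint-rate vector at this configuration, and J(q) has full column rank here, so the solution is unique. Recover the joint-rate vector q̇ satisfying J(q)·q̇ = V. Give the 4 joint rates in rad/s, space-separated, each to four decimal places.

o_n = [-0.6731, -0.7306, 0.7372]
J₁: ẑ×o_n = [0.7306, -0.6731, 0.0000], ω = ẑ
J2: z=[0.6691, -0.7431, 0.0000] o=[-0.3716, -0.3346, 0.5800] → [-0.1168, -0.1052, -0.4891, 0.6691, -0.7431, 0.0000]
J3: z=[0.6691, -0.7431, 0.0000] o=[-0.7217, -0.6499, 0.2249] → [-0.3807, -0.3428, -0.0179, 0.6691, -0.7431, 0.0000]
J4: z=[-0.7427, -0.6687, -0.0349] o=[-0.7313, -0.6585, 0.5947] → [-0.0978, 0.1038, 0.0925, -0.7427, -0.6687, -0.0349]
q̇ = J⁺·V = [-0.9810, 0.6150, 0.7480, -0.1880]

-0.9810 0.6150 0.7480 -0.1880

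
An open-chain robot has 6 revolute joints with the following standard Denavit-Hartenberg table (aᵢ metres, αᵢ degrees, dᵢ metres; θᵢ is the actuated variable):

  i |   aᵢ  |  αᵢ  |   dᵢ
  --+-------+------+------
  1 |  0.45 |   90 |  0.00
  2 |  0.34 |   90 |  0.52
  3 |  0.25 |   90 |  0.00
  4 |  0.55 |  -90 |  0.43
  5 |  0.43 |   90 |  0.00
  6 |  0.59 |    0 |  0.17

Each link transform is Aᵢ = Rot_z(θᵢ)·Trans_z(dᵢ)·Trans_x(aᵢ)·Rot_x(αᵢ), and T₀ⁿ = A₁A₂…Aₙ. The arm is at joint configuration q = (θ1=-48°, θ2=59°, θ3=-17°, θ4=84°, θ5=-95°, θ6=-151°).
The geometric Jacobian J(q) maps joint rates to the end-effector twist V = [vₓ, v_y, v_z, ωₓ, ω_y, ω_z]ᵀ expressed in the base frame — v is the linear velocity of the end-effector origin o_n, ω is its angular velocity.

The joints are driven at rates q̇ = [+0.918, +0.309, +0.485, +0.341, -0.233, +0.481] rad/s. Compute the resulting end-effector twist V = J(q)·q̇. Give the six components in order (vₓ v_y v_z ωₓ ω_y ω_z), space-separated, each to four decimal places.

0.8163 0.5589 0.4508 0.0430 -0.0027 1.0001

o_n = [0.7515, -0.8896, 0.4968]
J₁: ẑ×o_n = [0.8896, 0.7515, -0.0000], ω = ẑ
J2: z=[-0.7431, -0.6691, 0.0000] o=[0.3011, -0.3344, 0.0000] → [-0.3324, 0.3692, 0.7140, -0.7431, -0.6691, 0.0000]
J3: z=[0.5736, -0.6370, -0.5150] o=[0.0318, -0.8125, 0.2914] → [-0.1705, -0.4885, 0.4142, 0.5736, -0.6370, -0.5150]
J4: z=[0.6099, 0.7518, -0.2506] o=[0.1686, -0.8551, 0.4964] → [-0.0083, -0.1464, -0.4593, 0.6099, 0.7518, -0.2506]
J5: z=[-0.4839, 0.1029, -0.8691] o=[0.7760, -0.8900, 0.1540] → [0.0356, 0.1871, 0.0023, -0.4839, 0.1029, -0.8691]
J6: z=[-0.6783, 0.5833, 0.4468] o=[1.0137, -0.5436, 0.0626] → [0.4079, 0.1774, 0.3877, -0.6783, 0.5833, 0.4468]
V = J·q̇ = [0.8163, 0.5589, 0.4508, 0.0430, -0.0027, 1.0001]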